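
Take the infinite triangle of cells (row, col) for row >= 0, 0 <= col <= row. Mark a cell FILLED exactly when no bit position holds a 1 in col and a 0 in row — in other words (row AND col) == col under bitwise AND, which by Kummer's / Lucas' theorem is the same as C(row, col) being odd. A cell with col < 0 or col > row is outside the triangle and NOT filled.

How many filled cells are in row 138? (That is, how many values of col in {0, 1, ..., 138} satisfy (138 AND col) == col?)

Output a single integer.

Answer: 8

Derivation:
138 in binary = 10001010
popcount(138) = number of 1-bits in 10001010 = 3
A col c satisfies (138 AND c) == c iff every set bit of c is also set in 138; each of the 3 set bits of 138 can independently be on or off in c.
count = 2^3 = 8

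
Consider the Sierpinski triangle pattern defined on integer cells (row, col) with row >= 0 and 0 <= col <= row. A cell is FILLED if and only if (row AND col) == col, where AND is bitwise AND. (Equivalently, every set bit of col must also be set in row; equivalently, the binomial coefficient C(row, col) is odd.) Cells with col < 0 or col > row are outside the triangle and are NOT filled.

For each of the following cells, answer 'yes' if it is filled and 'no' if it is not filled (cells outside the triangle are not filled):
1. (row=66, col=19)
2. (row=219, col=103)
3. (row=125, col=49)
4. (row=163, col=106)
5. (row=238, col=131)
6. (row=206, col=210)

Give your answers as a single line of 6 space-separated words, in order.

Answer: no no yes no no no

Derivation:
(66,19): row=0b1000010, col=0b10011, row AND col = 0b10 = 2; 2 != 19 -> empty
(219,103): row=0b11011011, col=0b1100111, row AND col = 0b1000011 = 67; 67 != 103 -> empty
(125,49): row=0b1111101, col=0b110001, row AND col = 0b110001 = 49; 49 == 49 -> filled
(163,106): row=0b10100011, col=0b1101010, row AND col = 0b100010 = 34; 34 != 106 -> empty
(238,131): row=0b11101110, col=0b10000011, row AND col = 0b10000010 = 130; 130 != 131 -> empty
(206,210): col outside [0, 206] -> not filled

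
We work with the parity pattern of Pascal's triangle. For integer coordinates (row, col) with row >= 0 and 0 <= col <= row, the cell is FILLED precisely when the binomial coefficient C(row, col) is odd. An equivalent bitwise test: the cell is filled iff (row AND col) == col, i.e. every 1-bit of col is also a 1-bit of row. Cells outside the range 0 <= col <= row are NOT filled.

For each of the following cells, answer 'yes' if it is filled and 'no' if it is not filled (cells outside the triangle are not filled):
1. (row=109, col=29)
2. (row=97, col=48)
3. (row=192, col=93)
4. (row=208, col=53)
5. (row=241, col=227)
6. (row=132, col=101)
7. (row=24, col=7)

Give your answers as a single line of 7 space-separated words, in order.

Answer: no no no no no no no

Derivation:
(109,29): row=0b1101101, col=0b11101, row AND col = 0b1101 = 13; 13 != 29 -> empty
(97,48): row=0b1100001, col=0b110000, row AND col = 0b100000 = 32; 32 != 48 -> empty
(192,93): row=0b11000000, col=0b1011101, row AND col = 0b1000000 = 64; 64 != 93 -> empty
(208,53): row=0b11010000, col=0b110101, row AND col = 0b10000 = 16; 16 != 53 -> empty
(241,227): row=0b11110001, col=0b11100011, row AND col = 0b11100001 = 225; 225 != 227 -> empty
(132,101): row=0b10000100, col=0b1100101, row AND col = 0b100 = 4; 4 != 101 -> empty
(24,7): row=0b11000, col=0b111, row AND col = 0b0 = 0; 0 != 7 -> empty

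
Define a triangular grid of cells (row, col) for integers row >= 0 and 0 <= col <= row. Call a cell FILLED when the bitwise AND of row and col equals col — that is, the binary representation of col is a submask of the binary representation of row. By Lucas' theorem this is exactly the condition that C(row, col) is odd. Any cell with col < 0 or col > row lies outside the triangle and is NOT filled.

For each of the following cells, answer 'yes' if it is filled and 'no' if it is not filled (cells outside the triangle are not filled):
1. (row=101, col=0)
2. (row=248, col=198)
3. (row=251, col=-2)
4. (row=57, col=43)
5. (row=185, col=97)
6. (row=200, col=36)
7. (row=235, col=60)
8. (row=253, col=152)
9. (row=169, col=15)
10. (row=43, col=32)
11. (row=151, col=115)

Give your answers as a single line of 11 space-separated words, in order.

Answer: yes no no no no no no yes no yes no

Derivation:
(101,0): row=0b1100101, col=0b0, row AND col = 0b0 = 0; 0 == 0 -> filled
(248,198): row=0b11111000, col=0b11000110, row AND col = 0b11000000 = 192; 192 != 198 -> empty
(251,-2): col outside [0, 251] -> not filled
(57,43): row=0b111001, col=0b101011, row AND col = 0b101001 = 41; 41 != 43 -> empty
(185,97): row=0b10111001, col=0b1100001, row AND col = 0b100001 = 33; 33 != 97 -> empty
(200,36): row=0b11001000, col=0b100100, row AND col = 0b0 = 0; 0 != 36 -> empty
(235,60): row=0b11101011, col=0b111100, row AND col = 0b101000 = 40; 40 != 60 -> empty
(253,152): row=0b11111101, col=0b10011000, row AND col = 0b10011000 = 152; 152 == 152 -> filled
(169,15): row=0b10101001, col=0b1111, row AND col = 0b1001 = 9; 9 != 15 -> empty
(43,32): row=0b101011, col=0b100000, row AND col = 0b100000 = 32; 32 == 32 -> filled
(151,115): row=0b10010111, col=0b1110011, row AND col = 0b10011 = 19; 19 != 115 -> empty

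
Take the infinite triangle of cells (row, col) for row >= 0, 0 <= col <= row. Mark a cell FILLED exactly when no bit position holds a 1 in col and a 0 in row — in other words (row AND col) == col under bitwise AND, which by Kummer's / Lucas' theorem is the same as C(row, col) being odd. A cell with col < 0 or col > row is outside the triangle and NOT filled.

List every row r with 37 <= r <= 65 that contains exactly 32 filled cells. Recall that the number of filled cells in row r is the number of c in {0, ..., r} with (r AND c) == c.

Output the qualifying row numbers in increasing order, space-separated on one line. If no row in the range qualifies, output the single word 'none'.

Answer: 47 55 59 61 62

Derivation:
Row r has 2^popcount(r) filled cells, so we need popcount(r) = log2(32) = 5.
Scan r = 37..65 and keep those with exactly 5 one-bits:
r=37=100101 popcount=3 -> skip
r=38=100110 popcount=3 -> skip
r=39=100111 popcount=4 -> skip
r=40=101000 popcount=2 -> skip
r=41=101001 popcount=3 -> skip
r=42=101010 popcount=3 -> skip
r=43=101011 popcount=4 -> skip
r=44=101100 popcount=3 -> skip
r=45=101101 popcount=4 -> skip
r=46=101110 popcount=4 -> skip
r=47=101111 popcount=5 -> KEEP
r=48=110000 popcount=2 -> skip
r=49=110001 popcount=3 -> skip
r=50=110010 popcount=3 -> skip
r=51=110011 popcount=4 -> skip
r=52=110100 popcount=3 -> skip
r=53=110101 popcount=4 -> skip
r=54=110110 popcount=4 -> skip
r=55=110111 popcount=5 -> KEEP
r=56=111000 popcount=3 -> skip
r=57=111001 popcount=4 -> skip
r=58=111010 popcount=4 -> skip
r=59=111011 popcount=5 -> KEEP
r=60=111100 popcount=4 -> skip
r=61=111101 popcount=5 -> KEEP
r=62=111110 popcount=5 -> KEEP
r=63=111111 popcount=6 -> skip
r=64=1000000 popcount=1 -> skip
r=65=1000001 popcount=2 -> skip
Kept rows: 47 55 59 61 62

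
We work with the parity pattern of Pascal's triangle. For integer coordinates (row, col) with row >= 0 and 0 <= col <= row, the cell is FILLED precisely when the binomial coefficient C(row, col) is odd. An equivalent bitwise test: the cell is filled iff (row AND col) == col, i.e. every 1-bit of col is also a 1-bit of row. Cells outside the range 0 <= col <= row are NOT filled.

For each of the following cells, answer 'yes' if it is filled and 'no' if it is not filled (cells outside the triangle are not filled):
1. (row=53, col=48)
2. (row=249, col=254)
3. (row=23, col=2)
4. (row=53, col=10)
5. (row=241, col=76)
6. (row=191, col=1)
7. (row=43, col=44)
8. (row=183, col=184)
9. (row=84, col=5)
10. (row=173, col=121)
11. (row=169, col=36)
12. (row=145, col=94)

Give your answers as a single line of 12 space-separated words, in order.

(53,48): row=0b110101, col=0b110000, row AND col = 0b110000 = 48; 48 == 48 -> filled
(249,254): col outside [0, 249] -> not filled
(23,2): row=0b10111, col=0b10, row AND col = 0b10 = 2; 2 == 2 -> filled
(53,10): row=0b110101, col=0b1010, row AND col = 0b0 = 0; 0 != 10 -> empty
(241,76): row=0b11110001, col=0b1001100, row AND col = 0b1000000 = 64; 64 != 76 -> empty
(191,1): row=0b10111111, col=0b1, row AND col = 0b1 = 1; 1 == 1 -> filled
(43,44): col outside [0, 43] -> not filled
(183,184): col outside [0, 183] -> not filled
(84,5): row=0b1010100, col=0b101, row AND col = 0b100 = 4; 4 != 5 -> empty
(173,121): row=0b10101101, col=0b1111001, row AND col = 0b101001 = 41; 41 != 121 -> empty
(169,36): row=0b10101001, col=0b100100, row AND col = 0b100000 = 32; 32 != 36 -> empty
(145,94): row=0b10010001, col=0b1011110, row AND col = 0b10000 = 16; 16 != 94 -> empty

Answer: yes no yes no no yes no no no no no no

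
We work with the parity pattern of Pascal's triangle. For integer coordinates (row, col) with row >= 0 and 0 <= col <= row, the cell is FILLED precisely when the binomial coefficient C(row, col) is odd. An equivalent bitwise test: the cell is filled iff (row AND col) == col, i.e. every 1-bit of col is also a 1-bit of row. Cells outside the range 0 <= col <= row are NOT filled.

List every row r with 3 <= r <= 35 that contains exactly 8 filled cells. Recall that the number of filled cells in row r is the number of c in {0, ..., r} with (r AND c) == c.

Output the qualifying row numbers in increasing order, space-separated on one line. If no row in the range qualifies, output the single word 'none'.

Row r has 2^popcount(r) filled cells, so we need popcount(r) = log2(8) = 3.
Scan r = 3..35 and keep those with exactly 3 one-bits:
r=3=11 popcount=2 -> skip
r=4=100 popcount=1 -> skip
r=5=101 popcount=2 -> skip
r=6=110 popcount=2 -> skip
r=7=111 popcount=3 -> KEEP
r=8=1000 popcount=1 -> skip
r=9=1001 popcount=2 -> skip
r=10=1010 popcount=2 -> skip
r=11=1011 popcount=3 -> KEEP
r=12=1100 popcount=2 -> skip
r=13=1101 popcount=3 -> KEEP
r=14=1110 popcount=3 -> KEEP
r=15=1111 popcount=4 -> skip
r=16=10000 popcount=1 -> skip
r=17=10001 popcount=2 -> skip
r=18=10010 popcount=2 -> skip
r=19=10011 popcount=3 -> KEEP
r=20=10100 popcount=2 -> skip
r=21=10101 popcount=3 -> KEEP
r=22=10110 popcount=3 -> KEEP
r=23=10111 popcount=4 -> skip
r=24=11000 popcount=2 -> skip
r=25=11001 popcount=3 -> KEEP
r=26=11010 popcount=3 -> KEEP
r=27=11011 popcount=4 -> skip
r=28=11100 popcount=3 -> KEEP
r=29=11101 popcount=4 -> skip
r=30=11110 popcount=4 -> skip
r=31=11111 popcount=5 -> skip
r=32=100000 popcount=1 -> skip
r=33=100001 popcount=2 -> skip
r=34=100010 popcount=2 -> skip
r=35=100011 popcount=3 -> KEEP
Kept rows: 7 11 13 14 19 21 22 25 26 28 35

Answer: 7 11 13 14 19 21 22 25 26 28 35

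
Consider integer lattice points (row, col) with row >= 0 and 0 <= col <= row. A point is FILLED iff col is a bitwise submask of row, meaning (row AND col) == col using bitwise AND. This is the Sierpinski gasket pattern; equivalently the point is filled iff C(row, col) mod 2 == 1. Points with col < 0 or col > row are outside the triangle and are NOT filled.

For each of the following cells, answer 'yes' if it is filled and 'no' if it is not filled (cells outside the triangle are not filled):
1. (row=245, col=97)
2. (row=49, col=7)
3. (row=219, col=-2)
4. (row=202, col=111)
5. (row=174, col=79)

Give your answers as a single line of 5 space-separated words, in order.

Answer: yes no no no no

Derivation:
(245,97): row=0b11110101, col=0b1100001, row AND col = 0b1100001 = 97; 97 == 97 -> filled
(49,7): row=0b110001, col=0b111, row AND col = 0b1 = 1; 1 != 7 -> empty
(219,-2): col outside [0, 219] -> not filled
(202,111): row=0b11001010, col=0b1101111, row AND col = 0b1001010 = 74; 74 != 111 -> empty
(174,79): row=0b10101110, col=0b1001111, row AND col = 0b1110 = 14; 14 != 79 -> empty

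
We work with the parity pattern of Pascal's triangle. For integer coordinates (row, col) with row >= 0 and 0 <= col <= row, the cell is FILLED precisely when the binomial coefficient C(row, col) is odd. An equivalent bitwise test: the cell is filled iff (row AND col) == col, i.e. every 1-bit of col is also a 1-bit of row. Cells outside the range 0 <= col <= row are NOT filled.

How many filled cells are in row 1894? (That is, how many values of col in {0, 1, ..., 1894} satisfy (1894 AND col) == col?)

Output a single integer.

1894 in binary = 11101100110
popcount(1894) = number of 1-bits in 11101100110 = 7
A col c satisfies (1894 AND c) == c iff every set bit of c is also set in 1894; each of the 7 set bits of 1894 can independently be on or off in c.
count = 2^7 = 128

Answer: 128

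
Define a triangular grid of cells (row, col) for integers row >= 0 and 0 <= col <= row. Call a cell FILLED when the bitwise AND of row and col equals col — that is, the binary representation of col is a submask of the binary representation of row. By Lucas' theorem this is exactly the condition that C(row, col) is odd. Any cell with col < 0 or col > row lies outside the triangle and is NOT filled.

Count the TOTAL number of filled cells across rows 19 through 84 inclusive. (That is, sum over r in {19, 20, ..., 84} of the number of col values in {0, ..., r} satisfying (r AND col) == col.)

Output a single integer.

r19=10011 pc3: +8 =8
r20=10100 pc2: +4 =12
r21=10101 pc3: +8 =20
r22=10110 pc3: +8 =28
r23=10111 pc4: +16 =44
r24=11000 pc2: +4 =48
r25=11001 pc3: +8 =56
r26=11010 pc3: +8 =64
r27=11011 pc4: +16 =80
r28=11100 pc3: +8 =88
r29=11101 pc4: +16 =104
r30=11110 pc4: +16 =120
r31=11111 pc5: +32 =152
r32=100000 pc1: +2 =154
r33=100001 pc2: +4 =158
r34=100010 pc2: +4 =162
r35=100011 pc3: +8 =170
r36=100100 pc2: +4 =174
r37=100101 pc3: +8 =182
r38=100110 pc3: +8 =190
r39=100111 pc4: +16 =206
r40=101000 pc2: +4 =210
r41=101001 pc3: +8 =218
r42=101010 pc3: +8 =226
r43=101011 pc4: +16 =242
r44=101100 pc3: +8 =250
r45=101101 pc4: +16 =266
r46=101110 pc4: +16 =282
r47=101111 pc5: +32 =314
r48=110000 pc2: +4 =318
r49=110001 pc3: +8 =326
r50=110010 pc3: +8 =334
r51=110011 pc4: +16 =350
r52=110100 pc3: +8 =358
r53=110101 pc4: +16 =374
r54=110110 pc4: +16 =390
r55=110111 pc5: +32 =422
r56=111000 pc3: +8 =430
r57=111001 pc4: +16 =446
r58=111010 pc4: +16 =462
r59=111011 pc5: +32 =494
r60=111100 pc4: +16 =510
r61=111101 pc5: +32 =542
r62=111110 pc5: +32 =574
r63=111111 pc6: +64 =638
r64=1000000 pc1: +2 =640
r65=1000001 pc2: +4 =644
r66=1000010 pc2: +4 =648
r67=1000011 pc3: +8 =656
r68=1000100 pc2: +4 =660
r69=1000101 pc3: +8 =668
r70=1000110 pc3: +8 =676
r71=1000111 pc4: +16 =692
r72=1001000 pc2: +4 =696
r73=1001001 pc3: +8 =704
r74=1001010 pc3: +8 =712
r75=1001011 pc4: +16 =728
r76=1001100 pc3: +8 =736
r77=1001101 pc4: +16 =752
r78=1001110 pc4: +16 =768
r79=1001111 pc5: +32 =800
r80=1010000 pc2: +4 =804
r81=1010001 pc3: +8 =812
r82=1010010 pc3: +8 =820
r83=1010011 pc4: +16 =836
r84=1010100 pc3: +8 =844

Answer: 844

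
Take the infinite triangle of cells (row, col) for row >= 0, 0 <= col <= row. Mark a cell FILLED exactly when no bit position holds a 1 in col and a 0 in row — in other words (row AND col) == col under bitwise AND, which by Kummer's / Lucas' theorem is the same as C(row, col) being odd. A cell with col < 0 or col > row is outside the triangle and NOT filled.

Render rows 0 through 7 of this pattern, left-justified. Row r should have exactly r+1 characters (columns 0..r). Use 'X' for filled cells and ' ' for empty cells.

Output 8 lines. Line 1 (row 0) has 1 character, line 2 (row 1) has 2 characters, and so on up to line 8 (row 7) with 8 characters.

Answer: X
XX
X X
XXXX
X   X
XX  XX
X X X X
XXXXXXXX

Derivation:
r0=0: X
r1=1: XX
r2=10: X X
r3=11: XXXX
r4=100: X   X
r5=101: XX  XX
r6=110: X X X X
r7=111: XXXXXXXX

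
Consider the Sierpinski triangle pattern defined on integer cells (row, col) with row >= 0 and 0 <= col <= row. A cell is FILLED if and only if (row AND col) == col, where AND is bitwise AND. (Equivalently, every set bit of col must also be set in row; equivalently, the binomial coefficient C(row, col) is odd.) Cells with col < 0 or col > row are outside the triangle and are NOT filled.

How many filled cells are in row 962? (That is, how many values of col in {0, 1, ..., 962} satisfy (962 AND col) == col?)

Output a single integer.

962 in binary = 1111000010
popcount(962) = number of 1-bits in 1111000010 = 5
A col c satisfies (962 AND c) == c iff every set bit of c is also set in 962; each of the 5 set bits of 962 can independently be on or off in c.
count = 2^5 = 32

Answer: 32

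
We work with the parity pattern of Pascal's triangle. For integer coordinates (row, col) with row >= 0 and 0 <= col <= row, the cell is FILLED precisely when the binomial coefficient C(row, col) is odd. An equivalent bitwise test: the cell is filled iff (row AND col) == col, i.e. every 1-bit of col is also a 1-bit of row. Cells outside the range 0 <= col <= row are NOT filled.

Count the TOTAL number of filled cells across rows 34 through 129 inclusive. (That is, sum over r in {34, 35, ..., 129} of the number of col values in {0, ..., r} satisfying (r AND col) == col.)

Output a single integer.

Answer: 1944

Derivation:
r34=100010 pc2: +4 =4
r35=100011 pc3: +8 =12
r36=100100 pc2: +4 =16
r37=100101 pc3: +8 =24
r38=100110 pc3: +8 =32
r39=100111 pc4: +16 =48
r40=101000 pc2: +4 =52
r41=101001 pc3: +8 =60
r42=101010 pc3: +8 =68
r43=101011 pc4: +16 =84
r44=101100 pc3: +8 =92
r45=101101 pc4: +16 =108
r46=101110 pc4: +16 =124
r47=101111 pc5: +32 =156
r48=110000 pc2: +4 =160
r49=110001 pc3: +8 =168
r50=110010 pc3: +8 =176
r51=110011 pc4: +16 =192
r52=110100 pc3: +8 =200
r53=110101 pc4: +16 =216
r54=110110 pc4: +16 =232
r55=110111 pc5: +32 =264
r56=111000 pc3: +8 =272
r57=111001 pc4: +16 =288
r58=111010 pc4: +16 =304
r59=111011 pc5: +32 =336
r60=111100 pc4: +16 =352
r61=111101 pc5: +32 =384
r62=111110 pc5: +32 =416
r63=111111 pc6: +64 =480
r64=1000000 pc1: +2 =482
r65=1000001 pc2: +4 =486
r66=1000010 pc2: +4 =490
r67=1000011 pc3: +8 =498
r68=1000100 pc2: +4 =502
r69=1000101 pc3: +8 =510
r70=1000110 pc3: +8 =518
r71=1000111 pc4: +16 =534
r72=1001000 pc2: +4 =538
r73=1001001 pc3: +8 =546
r74=1001010 pc3: +8 =554
r75=1001011 pc4: +16 =570
r76=1001100 pc3: +8 =578
r77=1001101 pc4: +16 =594
r78=1001110 pc4: +16 =610
r79=1001111 pc5: +32 =642
r80=1010000 pc2: +4 =646
r81=1010001 pc3: +8 =654
r82=1010010 pc3: +8 =662
r83=1010011 pc4: +16 =678
r84=1010100 pc3: +8 =686
r85=1010101 pc4: +16 =702
r86=1010110 pc4: +16 =718
r87=1010111 pc5: +32 =750
r88=1011000 pc3: +8 =758
r89=1011001 pc4: +16 =774
r90=1011010 pc4: +16 =790
r91=1011011 pc5: +32 =822
r92=1011100 pc4: +16 =838
r93=1011101 pc5: +32 =870
r94=1011110 pc5: +32 =902
r95=1011111 pc6: +64 =966
r96=1100000 pc2: +4 =970
r97=1100001 pc3: +8 =978
r98=1100010 pc3: +8 =986
r99=1100011 pc4: +16 =1002
r100=1100100 pc3: +8 =1010
r101=1100101 pc4: +16 =1026
r102=1100110 pc4: +16 =1042
r103=1100111 pc5: +32 =1074
r104=1101000 pc3: +8 =1082
r105=1101001 pc4: +16 =1098
r106=1101010 pc4: +16 =1114
r107=1101011 pc5: +32 =1146
r108=1101100 pc4: +16 =1162
r109=1101101 pc5: +32 =1194
r110=1101110 pc5: +32 =1226
r111=1101111 pc6: +64 =1290
r112=1110000 pc3: +8 =1298
r113=1110001 pc4: +16 =1314
r114=1110010 pc4: +16 =1330
r115=1110011 pc5: +32 =1362
r116=1110100 pc4: +16 =1378
r117=1110101 pc5: +32 =1410
r118=1110110 pc5: +32 =1442
r119=1110111 pc6: +64 =1506
r120=1111000 pc4: +16 =1522
r121=1111001 pc5: +32 =1554
r122=1111010 pc5: +32 =1586
r123=1111011 pc6: +64 =1650
r124=1111100 pc5: +32 =1682
r125=1111101 pc6: +64 =1746
r126=1111110 pc6: +64 =1810
r127=1111111 pc7: +128 =1938
r128=10000000 pc1: +2 =1940
r129=10000001 pc2: +4 =1944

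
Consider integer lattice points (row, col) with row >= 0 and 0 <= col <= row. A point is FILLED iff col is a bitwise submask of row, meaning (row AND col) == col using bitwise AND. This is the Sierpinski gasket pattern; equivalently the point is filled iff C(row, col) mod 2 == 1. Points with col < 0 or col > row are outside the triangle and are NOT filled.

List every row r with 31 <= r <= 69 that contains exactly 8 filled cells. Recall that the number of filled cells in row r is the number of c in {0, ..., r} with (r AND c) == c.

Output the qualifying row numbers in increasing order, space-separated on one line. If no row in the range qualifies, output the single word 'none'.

Row r has 2^popcount(r) filled cells, so we need popcount(r) = log2(8) = 3.
Scan r = 31..69 and keep those with exactly 3 one-bits:
r=31=11111 popcount=5 -> skip
r=32=100000 popcount=1 -> skip
r=33=100001 popcount=2 -> skip
r=34=100010 popcount=2 -> skip
r=35=100011 popcount=3 -> KEEP
r=36=100100 popcount=2 -> skip
r=37=100101 popcount=3 -> KEEP
r=38=100110 popcount=3 -> KEEP
r=39=100111 popcount=4 -> skip
r=40=101000 popcount=2 -> skip
r=41=101001 popcount=3 -> KEEP
r=42=101010 popcount=3 -> KEEP
r=43=101011 popcount=4 -> skip
r=44=101100 popcount=3 -> KEEP
r=45=101101 popcount=4 -> skip
r=46=101110 popcount=4 -> skip
r=47=101111 popcount=5 -> skip
r=48=110000 popcount=2 -> skip
r=49=110001 popcount=3 -> KEEP
r=50=110010 popcount=3 -> KEEP
r=51=110011 popcount=4 -> skip
r=52=110100 popcount=3 -> KEEP
r=53=110101 popcount=4 -> skip
r=54=110110 popcount=4 -> skip
r=55=110111 popcount=5 -> skip
r=56=111000 popcount=3 -> KEEP
r=57=111001 popcount=4 -> skip
r=58=111010 popcount=4 -> skip
r=59=111011 popcount=5 -> skip
r=60=111100 popcount=4 -> skip
r=61=111101 popcount=5 -> skip
r=62=111110 popcount=5 -> skip
r=63=111111 popcount=6 -> skip
r=64=1000000 popcount=1 -> skip
r=65=1000001 popcount=2 -> skip
r=66=1000010 popcount=2 -> skip
r=67=1000011 popcount=3 -> KEEP
r=68=1000100 popcount=2 -> skip
r=69=1000101 popcount=3 -> KEEP
Kept rows: 35 37 38 41 42 44 49 50 52 56 67 69

Answer: 35 37 38 41 42 44 49 50 52 56 67 69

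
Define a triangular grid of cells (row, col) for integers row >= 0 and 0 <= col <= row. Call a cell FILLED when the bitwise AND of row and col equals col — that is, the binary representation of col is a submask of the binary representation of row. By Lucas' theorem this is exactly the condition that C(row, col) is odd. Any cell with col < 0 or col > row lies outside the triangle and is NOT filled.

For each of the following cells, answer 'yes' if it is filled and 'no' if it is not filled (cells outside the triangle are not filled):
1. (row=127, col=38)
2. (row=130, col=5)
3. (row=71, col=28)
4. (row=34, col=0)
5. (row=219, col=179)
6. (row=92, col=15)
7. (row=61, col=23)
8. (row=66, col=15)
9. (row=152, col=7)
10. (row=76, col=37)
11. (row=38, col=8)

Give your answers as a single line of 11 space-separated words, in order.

Answer: yes no no yes no no no no no no no

Derivation:
(127,38): row=0b1111111, col=0b100110, row AND col = 0b100110 = 38; 38 == 38 -> filled
(130,5): row=0b10000010, col=0b101, row AND col = 0b0 = 0; 0 != 5 -> empty
(71,28): row=0b1000111, col=0b11100, row AND col = 0b100 = 4; 4 != 28 -> empty
(34,0): row=0b100010, col=0b0, row AND col = 0b0 = 0; 0 == 0 -> filled
(219,179): row=0b11011011, col=0b10110011, row AND col = 0b10010011 = 147; 147 != 179 -> empty
(92,15): row=0b1011100, col=0b1111, row AND col = 0b1100 = 12; 12 != 15 -> empty
(61,23): row=0b111101, col=0b10111, row AND col = 0b10101 = 21; 21 != 23 -> empty
(66,15): row=0b1000010, col=0b1111, row AND col = 0b10 = 2; 2 != 15 -> empty
(152,7): row=0b10011000, col=0b111, row AND col = 0b0 = 0; 0 != 7 -> empty
(76,37): row=0b1001100, col=0b100101, row AND col = 0b100 = 4; 4 != 37 -> empty
(38,8): row=0b100110, col=0b1000, row AND col = 0b0 = 0; 0 != 8 -> empty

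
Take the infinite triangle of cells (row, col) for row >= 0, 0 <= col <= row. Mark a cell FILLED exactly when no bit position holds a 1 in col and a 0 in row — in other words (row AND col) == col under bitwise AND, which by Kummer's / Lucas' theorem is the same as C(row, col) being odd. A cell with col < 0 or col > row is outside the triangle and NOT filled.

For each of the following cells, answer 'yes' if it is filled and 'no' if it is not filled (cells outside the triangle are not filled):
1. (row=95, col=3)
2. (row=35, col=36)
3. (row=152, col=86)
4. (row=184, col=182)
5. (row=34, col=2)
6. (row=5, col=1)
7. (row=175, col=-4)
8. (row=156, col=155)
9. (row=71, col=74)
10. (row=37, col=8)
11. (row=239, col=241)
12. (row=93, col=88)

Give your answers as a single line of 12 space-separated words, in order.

(95,3): row=0b1011111, col=0b11, row AND col = 0b11 = 3; 3 == 3 -> filled
(35,36): col outside [0, 35] -> not filled
(152,86): row=0b10011000, col=0b1010110, row AND col = 0b10000 = 16; 16 != 86 -> empty
(184,182): row=0b10111000, col=0b10110110, row AND col = 0b10110000 = 176; 176 != 182 -> empty
(34,2): row=0b100010, col=0b10, row AND col = 0b10 = 2; 2 == 2 -> filled
(5,1): row=0b101, col=0b1, row AND col = 0b1 = 1; 1 == 1 -> filled
(175,-4): col outside [0, 175] -> not filled
(156,155): row=0b10011100, col=0b10011011, row AND col = 0b10011000 = 152; 152 != 155 -> empty
(71,74): col outside [0, 71] -> not filled
(37,8): row=0b100101, col=0b1000, row AND col = 0b0 = 0; 0 != 8 -> empty
(239,241): col outside [0, 239] -> not filled
(93,88): row=0b1011101, col=0b1011000, row AND col = 0b1011000 = 88; 88 == 88 -> filled

Answer: yes no no no yes yes no no no no no yes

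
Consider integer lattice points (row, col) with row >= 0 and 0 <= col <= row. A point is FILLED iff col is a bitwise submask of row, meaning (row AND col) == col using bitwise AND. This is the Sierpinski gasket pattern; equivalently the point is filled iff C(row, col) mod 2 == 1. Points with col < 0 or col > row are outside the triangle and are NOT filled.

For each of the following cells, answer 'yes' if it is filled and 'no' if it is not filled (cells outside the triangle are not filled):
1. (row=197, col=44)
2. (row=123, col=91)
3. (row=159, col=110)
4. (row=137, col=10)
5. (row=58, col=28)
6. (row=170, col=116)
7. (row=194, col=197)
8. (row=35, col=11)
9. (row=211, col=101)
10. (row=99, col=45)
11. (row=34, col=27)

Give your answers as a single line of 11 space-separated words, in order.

(197,44): row=0b11000101, col=0b101100, row AND col = 0b100 = 4; 4 != 44 -> empty
(123,91): row=0b1111011, col=0b1011011, row AND col = 0b1011011 = 91; 91 == 91 -> filled
(159,110): row=0b10011111, col=0b1101110, row AND col = 0b1110 = 14; 14 != 110 -> empty
(137,10): row=0b10001001, col=0b1010, row AND col = 0b1000 = 8; 8 != 10 -> empty
(58,28): row=0b111010, col=0b11100, row AND col = 0b11000 = 24; 24 != 28 -> empty
(170,116): row=0b10101010, col=0b1110100, row AND col = 0b100000 = 32; 32 != 116 -> empty
(194,197): col outside [0, 194] -> not filled
(35,11): row=0b100011, col=0b1011, row AND col = 0b11 = 3; 3 != 11 -> empty
(211,101): row=0b11010011, col=0b1100101, row AND col = 0b1000001 = 65; 65 != 101 -> empty
(99,45): row=0b1100011, col=0b101101, row AND col = 0b100001 = 33; 33 != 45 -> empty
(34,27): row=0b100010, col=0b11011, row AND col = 0b10 = 2; 2 != 27 -> empty

Answer: no yes no no no no no no no no no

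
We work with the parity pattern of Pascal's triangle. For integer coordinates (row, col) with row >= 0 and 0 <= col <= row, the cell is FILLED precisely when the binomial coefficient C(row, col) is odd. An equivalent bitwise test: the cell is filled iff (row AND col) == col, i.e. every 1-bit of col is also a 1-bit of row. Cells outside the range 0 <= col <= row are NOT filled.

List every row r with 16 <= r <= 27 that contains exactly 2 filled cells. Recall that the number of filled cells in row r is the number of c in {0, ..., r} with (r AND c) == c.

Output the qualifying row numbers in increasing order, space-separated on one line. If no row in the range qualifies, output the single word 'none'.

Row r has 2^popcount(r) filled cells, so we need popcount(r) = log2(2) = 1.
Scan r = 16..27 and keep those with exactly 1 one-bits:
r=16=10000 popcount=1 -> KEEP
r=17=10001 popcount=2 -> skip
r=18=10010 popcount=2 -> skip
r=19=10011 popcount=3 -> skip
r=20=10100 popcount=2 -> skip
r=21=10101 popcount=3 -> skip
r=22=10110 popcount=3 -> skip
r=23=10111 popcount=4 -> skip
r=24=11000 popcount=2 -> skip
r=25=11001 popcount=3 -> skip
r=26=11010 popcount=3 -> skip
r=27=11011 popcount=4 -> skip
Kept rows: 16

Answer: 16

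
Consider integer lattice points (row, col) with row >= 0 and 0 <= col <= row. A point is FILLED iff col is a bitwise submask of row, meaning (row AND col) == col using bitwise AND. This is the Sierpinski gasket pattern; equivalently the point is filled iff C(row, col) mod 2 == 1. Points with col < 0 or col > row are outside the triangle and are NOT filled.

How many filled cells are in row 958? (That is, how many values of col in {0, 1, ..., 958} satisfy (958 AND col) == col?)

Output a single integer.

Answer: 256

Derivation:
958 in binary = 1110111110
popcount(958) = number of 1-bits in 1110111110 = 8
A col c satisfies (958 AND c) == c iff every set bit of c is also set in 958; each of the 8 set bits of 958 can independently be on or off in c.
count = 2^8 = 256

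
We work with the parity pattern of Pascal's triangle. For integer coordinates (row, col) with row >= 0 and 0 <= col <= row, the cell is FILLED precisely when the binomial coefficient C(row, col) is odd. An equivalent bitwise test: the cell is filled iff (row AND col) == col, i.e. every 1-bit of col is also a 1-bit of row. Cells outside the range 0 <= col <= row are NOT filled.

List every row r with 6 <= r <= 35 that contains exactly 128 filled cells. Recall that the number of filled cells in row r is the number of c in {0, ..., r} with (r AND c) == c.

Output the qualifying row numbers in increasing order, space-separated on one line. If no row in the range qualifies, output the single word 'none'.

Answer: none

Derivation:
Row r has 2^popcount(r) filled cells, so we need popcount(r) = log2(128) = 7.
Scan r = 6..35 and keep those with exactly 7 one-bits:
r=6=110 popcount=2 -> skip
r=7=111 popcount=3 -> skip
r=8=1000 popcount=1 -> skip
r=9=1001 popcount=2 -> skip
r=10=1010 popcount=2 -> skip
r=11=1011 popcount=3 -> skip
r=12=1100 popcount=2 -> skip
r=13=1101 popcount=3 -> skip
r=14=1110 popcount=3 -> skip
r=15=1111 popcount=4 -> skip
r=16=10000 popcount=1 -> skip
r=17=10001 popcount=2 -> skip
r=18=10010 popcount=2 -> skip
r=19=10011 popcount=3 -> skip
r=20=10100 popcount=2 -> skip
r=21=10101 popcount=3 -> skip
r=22=10110 popcount=3 -> skip
r=23=10111 popcount=4 -> skip
r=24=11000 popcount=2 -> skip
r=25=11001 popcount=3 -> skip
r=26=11010 popcount=3 -> skip
r=27=11011 popcount=4 -> skip
r=28=11100 popcount=3 -> skip
r=29=11101 popcount=4 -> skip
r=30=11110 popcount=4 -> skip
r=31=11111 popcount=5 -> skip
r=32=100000 popcount=1 -> skip
r=33=100001 popcount=2 -> skip
r=34=100010 popcount=2 -> skip
r=35=100011 popcount=3 -> skip
Kept rows: none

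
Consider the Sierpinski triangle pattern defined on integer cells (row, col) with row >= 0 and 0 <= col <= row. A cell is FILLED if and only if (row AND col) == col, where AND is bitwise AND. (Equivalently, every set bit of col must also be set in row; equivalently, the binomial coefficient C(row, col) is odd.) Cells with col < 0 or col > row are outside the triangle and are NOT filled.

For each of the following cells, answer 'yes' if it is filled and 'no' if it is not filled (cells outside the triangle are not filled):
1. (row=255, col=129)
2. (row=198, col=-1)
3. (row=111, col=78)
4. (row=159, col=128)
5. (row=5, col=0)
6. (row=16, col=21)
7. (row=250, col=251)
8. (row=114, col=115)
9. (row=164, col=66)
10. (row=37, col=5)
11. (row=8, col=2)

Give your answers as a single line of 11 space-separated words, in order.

(255,129): row=0b11111111, col=0b10000001, row AND col = 0b10000001 = 129; 129 == 129 -> filled
(198,-1): col outside [0, 198] -> not filled
(111,78): row=0b1101111, col=0b1001110, row AND col = 0b1001110 = 78; 78 == 78 -> filled
(159,128): row=0b10011111, col=0b10000000, row AND col = 0b10000000 = 128; 128 == 128 -> filled
(5,0): row=0b101, col=0b0, row AND col = 0b0 = 0; 0 == 0 -> filled
(16,21): col outside [0, 16] -> not filled
(250,251): col outside [0, 250] -> not filled
(114,115): col outside [0, 114] -> not filled
(164,66): row=0b10100100, col=0b1000010, row AND col = 0b0 = 0; 0 != 66 -> empty
(37,5): row=0b100101, col=0b101, row AND col = 0b101 = 5; 5 == 5 -> filled
(8,2): row=0b1000, col=0b10, row AND col = 0b0 = 0; 0 != 2 -> empty

Answer: yes no yes yes yes no no no no yes no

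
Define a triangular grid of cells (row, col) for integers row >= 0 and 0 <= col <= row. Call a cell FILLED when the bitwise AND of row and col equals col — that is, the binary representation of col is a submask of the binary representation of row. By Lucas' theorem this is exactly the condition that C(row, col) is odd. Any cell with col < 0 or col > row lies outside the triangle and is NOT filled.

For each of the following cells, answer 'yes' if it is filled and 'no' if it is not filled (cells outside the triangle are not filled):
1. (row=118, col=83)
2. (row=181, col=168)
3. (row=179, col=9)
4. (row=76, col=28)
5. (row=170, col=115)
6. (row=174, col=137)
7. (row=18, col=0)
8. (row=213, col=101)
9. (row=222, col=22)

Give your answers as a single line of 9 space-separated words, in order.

Answer: no no no no no no yes no yes

Derivation:
(118,83): row=0b1110110, col=0b1010011, row AND col = 0b1010010 = 82; 82 != 83 -> empty
(181,168): row=0b10110101, col=0b10101000, row AND col = 0b10100000 = 160; 160 != 168 -> empty
(179,9): row=0b10110011, col=0b1001, row AND col = 0b1 = 1; 1 != 9 -> empty
(76,28): row=0b1001100, col=0b11100, row AND col = 0b1100 = 12; 12 != 28 -> empty
(170,115): row=0b10101010, col=0b1110011, row AND col = 0b100010 = 34; 34 != 115 -> empty
(174,137): row=0b10101110, col=0b10001001, row AND col = 0b10001000 = 136; 136 != 137 -> empty
(18,0): row=0b10010, col=0b0, row AND col = 0b0 = 0; 0 == 0 -> filled
(213,101): row=0b11010101, col=0b1100101, row AND col = 0b1000101 = 69; 69 != 101 -> empty
(222,22): row=0b11011110, col=0b10110, row AND col = 0b10110 = 22; 22 == 22 -> filled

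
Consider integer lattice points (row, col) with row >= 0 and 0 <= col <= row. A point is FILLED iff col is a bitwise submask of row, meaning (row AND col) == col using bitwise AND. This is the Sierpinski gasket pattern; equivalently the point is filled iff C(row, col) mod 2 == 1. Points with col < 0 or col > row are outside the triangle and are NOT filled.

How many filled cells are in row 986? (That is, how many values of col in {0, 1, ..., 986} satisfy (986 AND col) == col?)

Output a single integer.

Answer: 128

Derivation:
986 in binary = 1111011010
popcount(986) = number of 1-bits in 1111011010 = 7
A col c satisfies (986 AND c) == c iff every set bit of c is also set in 986; each of the 7 set bits of 986 can independently be on or off in c.
count = 2^7 = 128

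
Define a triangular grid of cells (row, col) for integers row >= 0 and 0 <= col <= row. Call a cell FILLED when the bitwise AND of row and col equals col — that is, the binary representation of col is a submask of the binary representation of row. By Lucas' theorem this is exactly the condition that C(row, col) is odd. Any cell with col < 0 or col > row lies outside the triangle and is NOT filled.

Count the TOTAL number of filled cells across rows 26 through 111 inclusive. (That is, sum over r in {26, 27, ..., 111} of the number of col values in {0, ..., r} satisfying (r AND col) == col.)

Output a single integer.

Answer: 1392

Derivation:
r26=11010 pc3: +8 =8
r27=11011 pc4: +16 =24
r28=11100 pc3: +8 =32
r29=11101 pc4: +16 =48
r30=11110 pc4: +16 =64
r31=11111 pc5: +32 =96
r32=100000 pc1: +2 =98
r33=100001 pc2: +4 =102
r34=100010 pc2: +4 =106
r35=100011 pc3: +8 =114
r36=100100 pc2: +4 =118
r37=100101 pc3: +8 =126
r38=100110 pc3: +8 =134
r39=100111 pc4: +16 =150
r40=101000 pc2: +4 =154
r41=101001 pc3: +8 =162
r42=101010 pc3: +8 =170
r43=101011 pc4: +16 =186
r44=101100 pc3: +8 =194
r45=101101 pc4: +16 =210
r46=101110 pc4: +16 =226
r47=101111 pc5: +32 =258
r48=110000 pc2: +4 =262
r49=110001 pc3: +8 =270
r50=110010 pc3: +8 =278
r51=110011 pc4: +16 =294
r52=110100 pc3: +8 =302
r53=110101 pc4: +16 =318
r54=110110 pc4: +16 =334
r55=110111 pc5: +32 =366
r56=111000 pc3: +8 =374
r57=111001 pc4: +16 =390
r58=111010 pc4: +16 =406
r59=111011 pc5: +32 =438
r60=111100 pc4: +16 =454
r61=111101 pc5: +32 =486
r62=111110 pc5: +32 =518
r63=111111 pc6: +64 =582
r64=1000000 pc1: +2 =584
r65=1000001 pc2: +4 =588
r66=1000010 pc2: +4 =592
r67=1000011 pc3: +8 =600
r68=1000100 pc2: +4 =604
r69=1000101 pc3: +8 =612
r70=1000110 pc3: +8 =620
r71=1000111 pc4: +16 =636
r72=1001000 pc2: +4 =640
r73=1001001 pc3: +8 =648
r74=1001010 pc3: +8 =656
r75=1001011 pc4: +16 =672
r76=1001100 pc3: +8 =680
r77=1001101 pc4: +16 =696
r78=1001110 pc4: +16 =712
r79=1001111 pc5: +32 =744
r80=1010000 pc2: +4 =748
r81=1010001 pc3: +8 =756
r82=1010010 pc3: +8 =764
r83=1010011 pc4: +16 =780
r84=1010100 pc3: +8 =788
r85=1010101 pc4: +16 =804
r86=1010110 pc4: +16 =820
r87=1010111 pc5: +32 =852
r88=1011000 pc3: +8 =860
r89=1011001 pc4: +16 =876
r90=1011010 pc4: +16 =892
r91=1011011 pc5: +32 =924
r92=1011100 pc4: +16 =940
r93=1011101 pc5: +32 =972
r94=1011110 pc5: +32 =1004
r95=1011111 pc6: +64 =1068
r96=1100000 pc2: +4 =1072
r97=1100001 pc3: +8 =1080
r98=1100010 pc3: +8 =1088
r99=1100011 pc4: +16 =1104
r100=1100100 pc3: +8 =1112
r101=1100101 pc4: +16 =1128
r102=1100110 pc4: +16 =1144
r103=1100111 pc5: +32 =1176
r104=1101000 pc3: +8 =1184
r105=1101001 pc4: +16 =1200
r106=1101010 pc4: +16 =1216
r107=1101011 pc5: +32 =1248
r108=1101100 pc4: +16 =1264
r109=1101101 pc5: +32 =1296
r110=1101110 pc5: +32 =1328
r111=1101111 pc6: +64 =1392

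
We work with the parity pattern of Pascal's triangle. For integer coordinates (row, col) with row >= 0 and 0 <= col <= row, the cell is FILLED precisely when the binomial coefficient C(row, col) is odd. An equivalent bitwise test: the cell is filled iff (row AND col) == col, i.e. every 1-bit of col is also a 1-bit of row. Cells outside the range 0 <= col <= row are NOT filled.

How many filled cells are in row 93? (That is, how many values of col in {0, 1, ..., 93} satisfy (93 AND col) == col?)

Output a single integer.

Answer: 32

Derivation:
93 in binary = 1011101
popcount(93) = number of 1-bits in 1011101 = 5
A col c satisfies (93 AND c) == c iff every set bit of c is also set in 93; each of the 5 set bits of 93 can independently be on or off in c.
count = 2^5 = 32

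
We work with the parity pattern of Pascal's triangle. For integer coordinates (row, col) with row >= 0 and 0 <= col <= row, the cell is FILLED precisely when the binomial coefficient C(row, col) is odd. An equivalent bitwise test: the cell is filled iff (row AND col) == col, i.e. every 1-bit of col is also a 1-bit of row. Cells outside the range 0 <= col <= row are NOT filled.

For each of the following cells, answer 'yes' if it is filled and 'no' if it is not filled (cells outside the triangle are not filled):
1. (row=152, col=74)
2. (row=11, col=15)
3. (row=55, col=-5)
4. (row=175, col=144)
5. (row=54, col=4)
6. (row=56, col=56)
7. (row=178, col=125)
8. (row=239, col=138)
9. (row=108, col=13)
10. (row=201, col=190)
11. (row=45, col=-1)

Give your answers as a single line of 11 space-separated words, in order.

Answer: no no no no yes yes no yes no no no

Derivation:
(152,74): row=0b10011000, col=0b1001010, row AND col = 0b1000 = 8; 8 != 74 -> empty
(11,15): col outside [0, 11] -> not filled
(55,-5): col outside [0, 55] -> not filled
(175,144): row=0b10101111, col=0b10010000, row AND col = 0b10000000 = 128; 128 != 144 -> empty
(54,4): row=0b110110, col=0b100, row AND col = 0b100 = 4; 4 == 4 -> filled
(56,56): row=0b111000, col=0b111000, row AND col = 0b111000 = 56; 56 == 56 -> filled
(178,125): row=0b10110010, col=0b1111101, row AND col = 0b110000 = 48; 48 != 125 -> empty
(239,138): row=0b11101111, col=0b10001010, row AND col = 0b10001010 = 138; 138 == 138 -> filled
(108,13): row=0b1101100, col=0b1101, row AND col = 0b1100 = 12; 12 != 13 -> empty
(201,190): row=0b11001001, col=0b10111110, row AND col = 0b10001000 = 136; 136 != 190 -> empty
(45,-1): col outside [0, 45] -> not filled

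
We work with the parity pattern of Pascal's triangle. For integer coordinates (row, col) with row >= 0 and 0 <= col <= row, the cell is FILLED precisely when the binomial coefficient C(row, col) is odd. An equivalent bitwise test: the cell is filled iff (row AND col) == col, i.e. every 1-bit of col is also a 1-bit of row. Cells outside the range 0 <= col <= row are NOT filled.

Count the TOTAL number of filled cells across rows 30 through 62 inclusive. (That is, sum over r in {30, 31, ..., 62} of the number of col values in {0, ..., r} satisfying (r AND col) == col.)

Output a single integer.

r30=11110 pc4: +16 =16
r31=11111 pc5: +32 =48
r32=100000 pc1: +2 =50
r33=100001 pc2: +4 =54
r34=100010 pc2: +4 =58
r35=100011 pc3: +8 =66
r36=100100 pc2: +4 =70
r37=100101 pc3: +8 =78
r38=100110 pc3: +8 =86
r39=100111 pc4: +16 =102
r40=101000 pc2: +4 =106
r41=101001 pc3: +8 =114
r42=101010 pc3: +8 =122
r43=101011 pc4: +16 =138
r44=101100 pc3: +8 =146
r45=101101 pc4: +16 =162
r46=101110 pc4: +16 =178
r47=101111 pc5: +32 =210
r48=110000 pc2: +4 =214
r49=110001 pc3: +8 =222
r50=110010 pc3: +8 =230
r51=110011 pc4: +16 =246
r52=110100 pc3: +8 =254
r53=110101 pc4: +16 =270
r54=110110 pc4: +16 =286
r55=110111 pc5: +32 =318
r56=111000 pc3: +8 =326
r57=111001 pc4: +16 =342
r58=111010 pc4: +16 =358
r59=111011 pc5: +32 =390
r60=111100 pc4: +16 =406
r61=111101 pc5: +32 =438
r62=111110 pc5: +32 =470

Answer: 470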